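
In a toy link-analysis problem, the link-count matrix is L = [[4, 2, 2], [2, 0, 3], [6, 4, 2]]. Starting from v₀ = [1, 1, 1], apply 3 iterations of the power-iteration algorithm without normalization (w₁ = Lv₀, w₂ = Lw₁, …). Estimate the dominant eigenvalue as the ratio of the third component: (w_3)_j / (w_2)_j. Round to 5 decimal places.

w1 = Lv₀ = (8, 5, 12)
w2 = Lw1 = (66, 52, 92)
w3 = Lw2 = (552, 408, 788)
Ratio at component: 788 / 92 = 8.56522

λ ≈ 8.56522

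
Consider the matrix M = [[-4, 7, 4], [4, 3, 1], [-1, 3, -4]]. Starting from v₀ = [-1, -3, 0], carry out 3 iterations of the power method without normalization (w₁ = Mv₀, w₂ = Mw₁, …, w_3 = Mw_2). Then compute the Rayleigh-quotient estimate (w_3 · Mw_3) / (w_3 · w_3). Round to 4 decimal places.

w1 = Mv₀ = ((-4)·(-1) + 7·(-3) + 4·0; 4·(-1) + 3·(-3) + 1·0; (-1)·(-1) + 3·(-3) + (-4)·0) = (-17, -13, -8)
w2 = Mw1 = ((-4)·(-17) + 7·(-13) + 4·(-8); 4·(-17) + 3·(-13) + 1·(-8); (-1)·(-17) + 3·(-13) + (-4)·(-8)) = (-55, -115, 10)
w3 = Mw2 = (-545, -555, -330)
Mw3 = (-3025, -4175, 200)
w3·Mw3 = (-545)·(-3025) + (-555)·(-4175) + (-330)·200 = 3899750; w3·w3 = (-545)·(-545) + (-555)·(-555) + (-330)·(-330) = 713950
λ ≈ 3899750/713950 = 5.4622

5.4622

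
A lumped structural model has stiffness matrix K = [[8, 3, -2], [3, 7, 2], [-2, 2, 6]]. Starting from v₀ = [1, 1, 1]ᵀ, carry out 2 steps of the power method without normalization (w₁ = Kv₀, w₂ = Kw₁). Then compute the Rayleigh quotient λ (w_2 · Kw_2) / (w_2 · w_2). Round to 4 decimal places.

w1 = Kv₀ = (8·1 + 3·1 + (-2)·1; 3·1 + 7·1 + 2·1; (-2)·1 + 2·1 + 6·1) = (9, 12, 6)
w2 = Kw1 = (8·9 + 3·12 + (-2)·6; 3·9 + 7·12 + 2·6; (-2)·9 + 2·12 + 6·6) = (96, 123, 42)
Kw2 = (1053, 1233, 306)
w2·Kw2 = 96·1053 + 123·1233 + 42·306 = 265599; w2·w2 = 96·96 + 123·123 + 42·42 = 26109
λ ≈ 265599/26109 = 10.1727

λ ≈ 10.1727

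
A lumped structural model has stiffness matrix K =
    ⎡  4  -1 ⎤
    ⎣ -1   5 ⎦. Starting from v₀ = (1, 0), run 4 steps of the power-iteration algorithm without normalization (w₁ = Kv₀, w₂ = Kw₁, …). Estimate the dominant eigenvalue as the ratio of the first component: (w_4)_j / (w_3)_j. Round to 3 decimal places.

λ ≈ 4.805

w1 = Kv₀ = (4·1 + (-1)·0; (-1)·1 + 5·0) = (4, -1)
w2 = Kw1 = (4·4 + (-1)·(-1); (-1)·4 + 5·(-1)) = (17, -9)
w3 = Kw2 = (77, -62)
w4 = Kw3 = (370, -387)
Ratio at component: 370 / 77 = 4.805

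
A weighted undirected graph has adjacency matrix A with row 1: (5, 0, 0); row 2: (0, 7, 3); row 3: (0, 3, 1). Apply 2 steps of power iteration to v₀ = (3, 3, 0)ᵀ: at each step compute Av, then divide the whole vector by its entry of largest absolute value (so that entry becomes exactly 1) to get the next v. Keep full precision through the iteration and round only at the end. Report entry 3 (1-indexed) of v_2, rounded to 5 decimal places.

0.41379

Av0 = (15.000000, 21.000000, 9.000000); divide by 21.000000 → v1 = (0.714286, 1.000000, 0.428571)
Av1 = (3.571429, 8.285714, 3.428571); divide by 8.285714 → v2 = (0.431034, 1.000000, 0.413793)
Requested entry of v2: 72/174 = 0.41379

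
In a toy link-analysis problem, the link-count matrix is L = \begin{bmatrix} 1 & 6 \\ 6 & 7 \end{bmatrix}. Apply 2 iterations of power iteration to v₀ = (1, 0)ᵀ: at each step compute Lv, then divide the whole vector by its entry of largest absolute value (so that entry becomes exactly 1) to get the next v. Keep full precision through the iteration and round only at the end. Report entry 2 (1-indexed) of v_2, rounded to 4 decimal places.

Lv0 = (1.00000, 6.00000); divide by 6.00000 → v1 = (0.16667, 1.00000)
Lv1 = (6.16667, 8.00000); divide by 8.00000 → v2 = (0.77083, 1.00000)
Requested entry of v2: 48/48 = 1.0000

1.0000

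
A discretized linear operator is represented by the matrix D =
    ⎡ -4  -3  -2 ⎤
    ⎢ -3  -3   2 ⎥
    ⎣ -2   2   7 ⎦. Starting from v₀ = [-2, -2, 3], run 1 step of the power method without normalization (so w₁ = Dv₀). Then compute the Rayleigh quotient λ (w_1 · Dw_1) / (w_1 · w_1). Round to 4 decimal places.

λ ≈ 2.2135

w1 = Dv₀ = ((-4)·(-2) + (-3)·(-2) + (-2)·3; (-3)·(-2) + (-3)·(-2) + 2·3; (-2)·(-2) + 2·(-2) + 7·3) = (8, 18, 21)
Dw1 = (-128, -36, 167)
w1·Dw1 = 8·(-128) + 18·(-36) + 21·167 = 1835; w1·w1 = 8·8 + 18·18 + 21·21 = 829
λ ≈ 1835/829 = 2.2135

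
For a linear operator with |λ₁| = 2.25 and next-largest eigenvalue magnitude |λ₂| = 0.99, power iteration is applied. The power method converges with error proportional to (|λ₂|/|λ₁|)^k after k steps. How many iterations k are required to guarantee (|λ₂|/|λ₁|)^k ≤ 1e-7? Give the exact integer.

|λ₂/λ₁| = 0.99/2.25 = 0.44000
Need k ≥ ln(1e-7) / ln(0.44000) = -16.1181 / -0.8210 ≈ 19.633
Smallest integer k satisfying the bound: 20

20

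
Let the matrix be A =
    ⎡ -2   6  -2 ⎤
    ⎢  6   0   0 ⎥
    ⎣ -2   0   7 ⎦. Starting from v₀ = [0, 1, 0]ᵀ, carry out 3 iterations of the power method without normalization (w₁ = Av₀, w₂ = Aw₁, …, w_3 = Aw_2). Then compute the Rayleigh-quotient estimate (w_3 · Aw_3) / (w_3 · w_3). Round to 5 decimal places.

-3.55413

w1 = Av₀ = ((-2)·0 + 6·1 + (-2)·0; 6·0 + 0·1 + 0·0; (-2)·0 + 0·1 + 7·0) = (6, 0, 0)
w2 = Aw1 = ((-2)·6 + 6·0 + (-2)·0; 6·6 + 0·0 + 0·0; (-2)·6 + 0·0 + 7·0) = (-12, 36, -12)
w3 = Aw2 = (264, -72, -60)
Aw3 = (-840, 1584, -948)
w3·Aw3 = 264·(-840) + (-72)·1584 + (-60)·(-948) = -278928; w3·w3 = 264·264 + (-72)·(-72) + (-60)·(-60) = 78480
λ ≈ -278928/78480 = -3.55413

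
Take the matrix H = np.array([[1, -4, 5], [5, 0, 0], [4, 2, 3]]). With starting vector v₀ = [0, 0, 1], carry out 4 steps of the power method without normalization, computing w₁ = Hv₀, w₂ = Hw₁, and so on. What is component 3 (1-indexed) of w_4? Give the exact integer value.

w1 = Hv₀ = (1·0 + (-4)·0 + 5·1; 5·0 + 0·0 + 0·1; 4·0 + 2·0 + 3·1) = (5, 0, 3)
w2 = Hw1 = (1·5 + (-4)·0 + 5·3; 5·5 + 0·0 + 0·3; 4·5 + 2·0 + 3·3) = (20, 25, 29)
w3 = Hw2 = (65, 100, 217)
w4 = Hw3 = (750, 325, 1111)
The requested component of w4 is 1111.

1111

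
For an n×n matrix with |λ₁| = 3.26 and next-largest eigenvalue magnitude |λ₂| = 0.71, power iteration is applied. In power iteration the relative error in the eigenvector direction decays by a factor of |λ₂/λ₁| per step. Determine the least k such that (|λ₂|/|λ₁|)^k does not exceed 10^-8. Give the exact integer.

|λ₂/λ₁| = 0.71/3.26 = 0.21779
Need k ≥ ln(10^-8) / ln(0.21779) = -18.4207 / -1.5242 ≈ 12.085
Smallest integer k satisfying the bound: 13

13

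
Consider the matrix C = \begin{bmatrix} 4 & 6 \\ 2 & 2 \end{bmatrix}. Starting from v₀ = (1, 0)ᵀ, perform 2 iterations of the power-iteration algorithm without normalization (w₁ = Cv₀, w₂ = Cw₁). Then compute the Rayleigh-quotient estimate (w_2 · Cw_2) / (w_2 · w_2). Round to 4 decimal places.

6.5862

w1 = Cv₀ = (4, 2)
w2 = Cw1 = (28, 12)
Cw2 = (184, 80)
w2·Cw2 = 28·184 + 12·80 = 6112; w2·w2 = 28·28 + 12·12 = 928
λ ≈ 6112/928 = 6.5862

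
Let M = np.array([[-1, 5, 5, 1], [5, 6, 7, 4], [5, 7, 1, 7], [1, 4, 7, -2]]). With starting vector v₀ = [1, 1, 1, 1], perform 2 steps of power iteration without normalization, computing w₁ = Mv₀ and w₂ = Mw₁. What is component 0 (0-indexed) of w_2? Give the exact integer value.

210

w1 = Mv₀ = (10, 22, 20, 10)
w2 = Mw1 = (210, 362, 294, 218)
The requested component of w2 is 210.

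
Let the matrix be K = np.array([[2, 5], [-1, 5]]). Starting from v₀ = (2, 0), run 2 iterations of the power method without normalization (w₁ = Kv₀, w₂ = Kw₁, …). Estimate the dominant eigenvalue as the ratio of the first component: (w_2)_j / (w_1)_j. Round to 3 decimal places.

w1 = Kv₀ = (4, -2)
w2 = Kw1 = (-2, -14)
Ratio at component: -2 / 4 = -0.500

λ ≈ -0.500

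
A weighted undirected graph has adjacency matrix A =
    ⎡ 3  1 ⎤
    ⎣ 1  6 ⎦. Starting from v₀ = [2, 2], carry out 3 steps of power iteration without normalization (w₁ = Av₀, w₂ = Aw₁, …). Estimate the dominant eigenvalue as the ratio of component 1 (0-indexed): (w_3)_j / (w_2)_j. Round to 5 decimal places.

w1 = Av₀ = (3·2 + 1·2; 1·2 + 6·2) = (8, 14)
w2 = Aw1 = (3·8 + 1·14; 1·8 + 6·14) = (38, 92)
w3 = Aw2 = (206, 590)
Ratio at component: 590 / 92 = 6.41304

6.41304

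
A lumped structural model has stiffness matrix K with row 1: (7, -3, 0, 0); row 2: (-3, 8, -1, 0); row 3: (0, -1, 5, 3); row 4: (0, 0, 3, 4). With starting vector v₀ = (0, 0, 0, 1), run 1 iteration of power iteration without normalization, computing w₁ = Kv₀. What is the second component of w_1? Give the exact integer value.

w1 = Kv₀ = (0, 0, 3, 4)
The requested component of w1 is 0.

0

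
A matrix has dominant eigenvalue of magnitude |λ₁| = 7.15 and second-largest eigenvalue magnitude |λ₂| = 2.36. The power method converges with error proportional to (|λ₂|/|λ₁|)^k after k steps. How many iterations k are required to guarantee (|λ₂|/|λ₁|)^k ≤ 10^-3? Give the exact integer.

7

|λ₂/λ₁| = 2.36/7.15 = 0.33007
Need k ≥ ln(10^-3) / ln(0.33007) = -6.9078 / -1.1085 ≈ 6.232
Smallest integer k satisfying the bound: 7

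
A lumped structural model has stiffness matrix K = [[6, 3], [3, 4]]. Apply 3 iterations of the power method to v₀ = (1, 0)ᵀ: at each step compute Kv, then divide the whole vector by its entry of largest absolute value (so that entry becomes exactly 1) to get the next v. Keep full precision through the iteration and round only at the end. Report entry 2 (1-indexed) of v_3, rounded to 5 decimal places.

Kv0 = (6.000000, 3.000000); divide by 6.000000 → v1 = (1.000000, 0.500000)
Kv1 = (7.500000, 5.000000); divide by 7.500000 → v2 = (1.000000, 0.666667)
Kv2 = (8.000000, 5.666667); divide by 8.000000 → v3 = (1.000000, 0.708333)
Requested entry of v3: 255/360 = 0.70833

0.70833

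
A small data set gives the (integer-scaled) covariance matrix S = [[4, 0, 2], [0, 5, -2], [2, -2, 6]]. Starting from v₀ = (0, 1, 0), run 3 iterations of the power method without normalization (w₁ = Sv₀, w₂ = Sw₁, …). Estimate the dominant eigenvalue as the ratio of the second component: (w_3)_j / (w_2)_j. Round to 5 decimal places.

w1 = Sv₀ = (4·0 + 0·1 + 2·0; 0·0 + 5·1 + (-2)·0; 2·0 + (-2)·1 + 6·0) = (0, 5, -2)
w2 = Sw1 = (4·0 + 0·5 + 2·(-2); 0·0 + 5·5 + (-2)·(-2); 2·0 + (-2)·5 + 6·(-2)) = (-4, 29, -22)
w3 = Sw2 = (-60, 189, -198)
Ratio at component: 189 / 29 = 6.51724

6.51724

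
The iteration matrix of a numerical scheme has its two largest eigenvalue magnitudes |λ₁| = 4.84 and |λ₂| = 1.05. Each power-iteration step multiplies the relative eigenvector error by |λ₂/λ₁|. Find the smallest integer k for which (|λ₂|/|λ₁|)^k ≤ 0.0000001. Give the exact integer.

|λ₂/λ₁| = 1.05/4.84 = 0.21694
Need k ≥ ln(0.0000001) / ln(0.21694) = -16.1181 / -1.5281 ≈ 10.548
Smallest integer k satisfying the bound: 11

11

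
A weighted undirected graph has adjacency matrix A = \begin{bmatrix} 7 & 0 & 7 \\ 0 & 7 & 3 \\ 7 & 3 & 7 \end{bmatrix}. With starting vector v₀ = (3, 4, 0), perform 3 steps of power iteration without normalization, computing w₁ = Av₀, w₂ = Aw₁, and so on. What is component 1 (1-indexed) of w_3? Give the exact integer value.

5880

w1 = Av₀ = (7·3 + 0·4 + 7·0; 0·3 + 7·4 + 3·0; 7·3 + 3·4 + 7·0) = (21, 28, 33)
w2 = Aw1 = (7·21 + 0·28 + 7·33; 0·21 + 7·28 + 3·33; 7·21 + 3·28 + 7·33) = (378, 295, 462)
w3 = Aw2 = (5880, 3451, 6765)
The requested component of w3 is 5880.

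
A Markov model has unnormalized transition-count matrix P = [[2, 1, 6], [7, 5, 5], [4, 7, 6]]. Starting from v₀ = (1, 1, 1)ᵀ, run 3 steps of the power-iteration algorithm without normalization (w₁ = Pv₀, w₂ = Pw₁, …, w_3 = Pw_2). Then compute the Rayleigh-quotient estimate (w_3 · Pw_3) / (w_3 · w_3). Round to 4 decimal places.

14.6271

w1 = Pv₀ = (2·1 + 1·1 + 6·1; 7·1 + 5·1 + 5·1; 4·1 + 7·1 + 6·1) = (9, 17, 17)
w2 = Pw1 = (2·9 + 1·17 + 6·17; 7·9 + 5·17 + 5·17; 4·9 + 7·17 + 6·17) = (137, 233, 257)
w3 = Pw2 = (2049, 3409, 3721)
Pw3 = (29833, 49993, 54385)
w3·Pw3 = 2049·29833 + 3409·49993 + 3721·54385 = 433920539; w3·w3 = 2049·2049 + 3409·3409 + 3721·3721 = 29665523
λ ≈ 433920539/29665523 = 14.6271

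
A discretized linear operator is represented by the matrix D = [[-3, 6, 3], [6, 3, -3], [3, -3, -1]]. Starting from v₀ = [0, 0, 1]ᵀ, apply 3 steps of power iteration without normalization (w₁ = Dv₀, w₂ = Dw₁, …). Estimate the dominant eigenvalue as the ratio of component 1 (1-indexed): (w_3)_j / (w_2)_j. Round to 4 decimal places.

w1 = Dv₀ = ((-3)·0 + 6·0 + 3·1; 6·0 + 3·0 + (-3)·1; 3·0 + (-3)·0 + (-1)·1) = (3, -3, -1)
w2 = Dw1 = ((-3)·3 + 6·(-3) + 3·(-1); 6·3 + 3·(-3) + (-3)·(-1); 3·3 + (-3)·(-3) + (-1)·(-1)) = (-30, 12, 19)
w3 = Dw2 = (219, -201, -145)
Ratio at component: 219 / -30 = -7.3000

λ ≈ -7.3000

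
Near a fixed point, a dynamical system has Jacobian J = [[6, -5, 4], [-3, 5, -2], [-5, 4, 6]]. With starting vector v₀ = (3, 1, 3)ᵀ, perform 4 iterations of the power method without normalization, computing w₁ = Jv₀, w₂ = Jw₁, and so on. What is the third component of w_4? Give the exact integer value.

-26991

w1 = Jv₀ = (6·3 + (-5)·1 + 4·3; (-3)·3 + 5·1 + (-2)·3; (-5)·3 + 4·1 + 6·3) = (25, -10, 7)
w2 = Jw1 = (6·25 + (-5)·(-10) + 4·7; (-3)·25 + 5·(-10) + (-2)·7; (-5)·25 + 4·(-10) + 6·7) = (228, -139, -123)
w3 = Jw2 = (1571, -1133, -2434)
w4 = Jw3 = (5355, -5510, -26991)
The requested component of w4 is -26991.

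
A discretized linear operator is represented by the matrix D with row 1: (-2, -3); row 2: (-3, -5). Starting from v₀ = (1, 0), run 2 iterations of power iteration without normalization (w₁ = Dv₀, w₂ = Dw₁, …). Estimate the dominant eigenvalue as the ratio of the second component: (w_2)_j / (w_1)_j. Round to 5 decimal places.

w1 = Dv₀ = ((-2)·1 + (-3)·0; (-3)·1 + (-5)·0) = (-2, -3)
w2 = Dw1 = ((-2)·(-2) + (-3)·(-3); (-3)·(-2) + (-5)·(-3)) = (13, 21)
Ratio at component: 21 / -3 = -7.00000

-7.00000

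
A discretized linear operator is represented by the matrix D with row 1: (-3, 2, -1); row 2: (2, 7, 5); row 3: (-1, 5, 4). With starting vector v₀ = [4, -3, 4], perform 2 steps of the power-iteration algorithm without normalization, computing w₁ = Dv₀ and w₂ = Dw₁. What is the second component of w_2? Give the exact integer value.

w1 = Dv₀ = (-22, 7, -3)
w2 = Dw1 = (83, -10, 45)
The requested component of w2 is -10.

-10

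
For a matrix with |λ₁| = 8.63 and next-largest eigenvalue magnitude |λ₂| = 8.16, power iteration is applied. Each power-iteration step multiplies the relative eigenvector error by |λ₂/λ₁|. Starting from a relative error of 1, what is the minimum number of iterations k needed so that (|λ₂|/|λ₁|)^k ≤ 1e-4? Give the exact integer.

165

|λ₂/λ₁| = 8.16/8.63 = 0.94554
Need k ≥ ln(1e-4) / ln(0.94554) = -9.2103 / -0.0560 ≈ 164.469
Smallest integer k satisfying the bound: 165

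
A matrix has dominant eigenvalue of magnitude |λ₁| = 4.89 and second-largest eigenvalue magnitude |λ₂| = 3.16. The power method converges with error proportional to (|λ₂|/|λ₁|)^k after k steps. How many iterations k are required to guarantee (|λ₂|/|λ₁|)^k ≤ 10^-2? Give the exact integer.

|λ₂/λ₁| = 3.16/4.89 = 0.64622
Need k ≥ ln(10^-2) / ln(0.64622) = -4.6052 / -0.4366 ≈ 10.547
Smallest integer k satisfying the bound: 11

11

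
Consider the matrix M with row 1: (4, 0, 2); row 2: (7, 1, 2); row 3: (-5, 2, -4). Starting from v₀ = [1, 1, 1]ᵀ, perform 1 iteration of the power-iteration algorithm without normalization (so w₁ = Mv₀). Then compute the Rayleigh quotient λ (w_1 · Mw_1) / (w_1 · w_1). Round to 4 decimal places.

λ ≈ 1.6973

w1 = Mv₀ = (4·1 + 0·1 + 2·1; 7·1 + 1·1 + 2·1; (-5)·1 + 2·1 + (-4)·1) = (6, 10, -7)
Mw1 = (10, 38, 18)
w1·Mw1 = 6·10 + 10·38 + (-7)·18 = 314; w1·w1 = 6·6 + 10·10 + (-7)·(-7) = 185
λ ≈ 314/185 = 1.6973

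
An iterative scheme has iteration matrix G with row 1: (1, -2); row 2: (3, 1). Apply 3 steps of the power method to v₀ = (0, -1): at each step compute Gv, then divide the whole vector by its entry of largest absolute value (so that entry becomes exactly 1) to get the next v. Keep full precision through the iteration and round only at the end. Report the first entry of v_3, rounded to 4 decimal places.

Gv0 = (2.00000, -1.00000); divide by 2.00000 → v1 = (1.00000, -0.50000)
Gv1 = (2.00000, 2.50000); divide by 2.50000 → v2 = (0.80000, 1.00000)
Gv2 = (-1.20000, 3.40000); divide by 3.40000 → v3 = (-0.35294, 1.00000)
Requested entry of v3: -6/17 = -0.3529

-0.3529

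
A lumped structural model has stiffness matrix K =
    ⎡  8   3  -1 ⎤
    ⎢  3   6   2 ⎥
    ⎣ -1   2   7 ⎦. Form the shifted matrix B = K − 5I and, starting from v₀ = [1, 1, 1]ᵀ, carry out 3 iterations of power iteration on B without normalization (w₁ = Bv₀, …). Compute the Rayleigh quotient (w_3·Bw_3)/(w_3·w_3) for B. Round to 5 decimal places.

5.19076

B = K − 5I has rows (3, 3, -1); (3, 1, 2); (-1, 2, 2)
w1 = Bv₀ = (5, 6, 3)
w2 = Bw1 = (30, 27, 13)
w3 = Bw2 = (158, 143, 50)
Bw3 = (853, 717, 228)
w3·Bw3 = 248705; w3·w3 = 47913; μ ≈ 248705/47913 = 5.19076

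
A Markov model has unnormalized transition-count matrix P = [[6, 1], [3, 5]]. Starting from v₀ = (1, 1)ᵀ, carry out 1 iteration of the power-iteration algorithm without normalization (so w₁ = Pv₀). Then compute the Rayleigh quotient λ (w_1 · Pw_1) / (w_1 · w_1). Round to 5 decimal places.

λ ≈ 7.41593

w1 = Pv₀ = (7, 8)
Pw1 = (50, 61)
w1·Pw1 = 7·50 + 8·61 = 838; w1·w1 = 7·7 + 8·8 = 113
λ ≈ 838/113 = 7.41593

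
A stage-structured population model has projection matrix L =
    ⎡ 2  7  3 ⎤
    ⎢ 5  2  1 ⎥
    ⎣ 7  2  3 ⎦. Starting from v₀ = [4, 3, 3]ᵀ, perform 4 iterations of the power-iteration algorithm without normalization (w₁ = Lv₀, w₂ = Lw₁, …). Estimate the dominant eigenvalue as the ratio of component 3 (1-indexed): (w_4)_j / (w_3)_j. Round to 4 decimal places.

w1 = Lv₀ = (38, 29, 43)
w2 = Lw1 = (408, 291, 453)
w3 = Lw2 = (4212, 3075, 4797)
w4 = Lw3 = (44340, 32007, 50025)
Ratio at component: 50025 / 4797 = 10.4284

10.4284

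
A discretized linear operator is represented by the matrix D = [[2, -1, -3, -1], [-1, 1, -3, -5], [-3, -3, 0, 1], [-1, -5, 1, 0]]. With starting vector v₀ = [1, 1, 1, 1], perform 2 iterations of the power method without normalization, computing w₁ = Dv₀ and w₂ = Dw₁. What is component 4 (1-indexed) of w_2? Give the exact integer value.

w1 = Dv₀ = (-3, -8, -5, -5)
w2 = Dw1 = (22, 35, 28, 38)
The requested component of w2 is 38.

38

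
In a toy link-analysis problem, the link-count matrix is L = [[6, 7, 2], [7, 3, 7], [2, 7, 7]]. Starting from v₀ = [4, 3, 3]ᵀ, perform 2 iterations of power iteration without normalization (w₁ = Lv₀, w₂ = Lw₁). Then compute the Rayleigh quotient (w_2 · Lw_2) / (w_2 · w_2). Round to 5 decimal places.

16.03479

w1 = Lv₀ = (51, 58, 50)
w2 = Lw1 = (812, 881, 858)
Lw2 = (12755, 14333, 13797)
w2·Lw2 = 812·12755 + 881·14333 + 858·13797 = 34822259; w2·w2 = 812·812 + 881·881 + 858·858 = 2171669
λ ≈ 34822259/2171669 = 16.03479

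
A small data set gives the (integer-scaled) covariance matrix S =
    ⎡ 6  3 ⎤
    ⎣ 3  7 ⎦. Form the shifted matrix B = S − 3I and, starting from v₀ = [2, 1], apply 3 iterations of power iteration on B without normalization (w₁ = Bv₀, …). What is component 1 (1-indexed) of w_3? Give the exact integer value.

372

B = S − 3I has rows (3, 3); (3, 4)
w1 = Bv₀ = (9, 10)
w2 = Bw1 = (57, 67)
w3 = Bw2 = (372, 439)
Requested component of w3: 372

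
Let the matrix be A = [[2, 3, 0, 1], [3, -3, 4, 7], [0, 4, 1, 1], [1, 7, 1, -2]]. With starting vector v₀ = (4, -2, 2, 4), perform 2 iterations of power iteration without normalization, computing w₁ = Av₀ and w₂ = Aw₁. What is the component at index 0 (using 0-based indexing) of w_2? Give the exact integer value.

158

w1 = Av₀ = (2·4 + 3·(-2) + 0·2 + 1·4; 3·4 + (-3)·(-2) + 4·2 + 7·4; 0·4 + 4·(-2) + 1·2 + 1·4; 1·4 + 7·(-2) + 1·2 + (-2)·4) = (6, 54, -2, -16)
w2 = Aw1 = (2·6 + 3·54 + 0·(-2) + 1·(-16); 3·6 + (-3)·54 + 4·(-2) + 7·(-16); 0·6 + 4·54 + 1·(-2) + 1·(-16); 1·6 + 7·54 + 1·(-2) + (-2)·(-16)) = (158, -264, 198, 414)
The requested component of w2 is 158.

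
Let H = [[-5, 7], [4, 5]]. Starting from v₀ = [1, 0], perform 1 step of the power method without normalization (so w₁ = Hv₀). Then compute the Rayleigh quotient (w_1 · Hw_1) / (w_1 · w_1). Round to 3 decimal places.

λ ≈ -6.463

w1 = Hv₀ = (-5, 4)
Hw1 = (53, 0)
w1·Hw1 = (-5)·53 + 4·0 = -265; w1·w1 = (-5)·(-5) + 4·4 = 41
λ ≈ -265/41 = -6.463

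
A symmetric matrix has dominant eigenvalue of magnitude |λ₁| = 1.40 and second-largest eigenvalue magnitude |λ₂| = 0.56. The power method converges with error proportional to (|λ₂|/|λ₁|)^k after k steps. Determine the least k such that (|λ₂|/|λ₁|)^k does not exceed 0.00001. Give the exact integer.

13

|λ₂/λ₁| = 0.56/1.40 = 0.40000
Need k ≥ ln(0.00001) / ln(0.40000) = -11.5129 / -0.9163 ≈ 12.565
Smallest integer k satisfying the bound: 13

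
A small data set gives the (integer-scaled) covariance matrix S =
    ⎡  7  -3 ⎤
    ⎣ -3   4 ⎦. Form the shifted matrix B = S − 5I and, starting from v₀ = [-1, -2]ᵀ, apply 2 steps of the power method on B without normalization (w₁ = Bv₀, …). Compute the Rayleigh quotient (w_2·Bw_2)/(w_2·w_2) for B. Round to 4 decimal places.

B = S − 5I has rows (2, -3); (-3, -1)
w1 = Bv₀ = (2·(-1) + (-3)·(-2); (-3)·(-1) + (-1)·(-2)) = (4, 5)
w2 = Bw1 = (2·4 + (-3)·5; (-3)·4 + (-1)·5) = (-7, -17)
Bw2 = (37, 38)
w2·Bw2 = -905; w2·w2 = 338; μ ≈ -905/338 = -2.6775

μ ≈ -2.6775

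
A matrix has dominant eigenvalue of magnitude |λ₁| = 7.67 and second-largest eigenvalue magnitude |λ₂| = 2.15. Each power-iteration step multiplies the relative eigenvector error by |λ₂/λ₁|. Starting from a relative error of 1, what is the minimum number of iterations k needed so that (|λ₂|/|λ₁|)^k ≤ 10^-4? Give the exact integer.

8

|λ₂/λ₁| = 2.15/7.67 = 0.28031
Need k ≥ ln(10^-4) / ln(0.28031) = -9.2103 / -1.2718 ≈ 7.242
Smallest integer k satisfying the bound: 8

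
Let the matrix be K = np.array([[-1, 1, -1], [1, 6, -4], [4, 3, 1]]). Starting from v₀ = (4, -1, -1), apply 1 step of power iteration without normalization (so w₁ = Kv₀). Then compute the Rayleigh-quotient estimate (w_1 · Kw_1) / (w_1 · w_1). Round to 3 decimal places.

λ ≈ -0.195

w1 = Kv₀ = ((-1)·4 + 1·(-1) + (-1)·(-1); 1·4 + 6·(-1) + (-4)·(-1); 4·4 + 3·(-1) + 1·(-1)) = (-4, 2, 12)
Kw1 = (-6, -40, 2)
w1·Kw1 = (-4)·(-6) + 2·(-40) + 12·2 = -32; w1·w1 = (-4)·(-4) + 2·2 + 12·12 = 164
λ ≈ -32/164 = -0.195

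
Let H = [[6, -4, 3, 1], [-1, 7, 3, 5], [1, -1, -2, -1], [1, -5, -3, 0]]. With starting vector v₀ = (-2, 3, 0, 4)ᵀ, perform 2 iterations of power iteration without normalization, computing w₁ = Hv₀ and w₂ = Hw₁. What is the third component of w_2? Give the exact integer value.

-28

w1 = Hv₀ = (6·(-2) + (-4)·3 + 3·0 + 1·4; (-1)·(-2) + 7·3 + 3·0 + 5·4; 1·(-2) + (-1)·3 + (-2)·0 + (-1)·4; 1·(-2) + (-5)·3 + (-3)·0 + 0·4) = (-20, 43, -9, -17)
w2 = Hw1 = (6·(-20) + (-4)·43 + 3·(-9) + 1·(-17); (-1)·(-20) + 7·43 + 3·(-9) + 5·(-17); 1·(-20) + (-1)·43 + (-2)·(-9) + (-1)·(-17); 1·(-20) + (-5)·43 + (-3)·(-9) + 0·(-17)) = (-336, 209, -28, -208)
The requested component of w2 is -28.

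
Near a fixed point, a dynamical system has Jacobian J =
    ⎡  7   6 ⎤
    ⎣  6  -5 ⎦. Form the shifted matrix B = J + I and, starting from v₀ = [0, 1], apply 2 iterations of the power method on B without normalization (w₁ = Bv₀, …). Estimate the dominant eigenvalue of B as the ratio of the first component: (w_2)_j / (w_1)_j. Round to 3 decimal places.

4.000

B = J + I has rows (8, 6); (6, -4)
w1 = Bv₀ = (8·0 + 6·1; 6·0 + (-4)·1) = (6, -4)
w2 = Bw1 = (8·6 + 6·(-4); 6·6 + (-4)·(-4)) = (24, 52)
Ratio: 24/6 = 4.000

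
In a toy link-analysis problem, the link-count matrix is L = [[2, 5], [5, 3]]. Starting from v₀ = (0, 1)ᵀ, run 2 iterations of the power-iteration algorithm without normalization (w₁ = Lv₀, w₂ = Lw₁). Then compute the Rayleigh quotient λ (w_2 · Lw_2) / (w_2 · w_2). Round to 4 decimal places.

w1 = Lv₀ = (5, 3)
w2 = Lw1 = (25, 34)
Lw2 = (220, 227)
w2·Lw2 = 25·220 + 34·227 = 13218; w2·w2 = 25·25 + 34·34 = 1781
λ ≈ 13218/1781 = 7.4217

λ ≈ 7.4217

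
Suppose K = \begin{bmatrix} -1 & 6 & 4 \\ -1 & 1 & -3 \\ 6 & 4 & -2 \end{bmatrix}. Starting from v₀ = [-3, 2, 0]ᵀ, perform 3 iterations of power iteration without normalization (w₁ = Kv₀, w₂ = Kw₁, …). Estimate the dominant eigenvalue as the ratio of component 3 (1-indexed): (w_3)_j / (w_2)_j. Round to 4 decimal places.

w1 = Kv₀ = ((-1)·(-3) + 6·2 + 4·0; (-1)·(-3) + 1·2 + (-3)·0; 6·(-3) + 4·2 + (-2)·0) = (15, 5, -10)
w2 = Kw1 = ((-1)·15 + 6·5 + 4·(-10); (-1)·15 + 1·5 + (-3)·(-10); 6·15 + 4·5 + (-2)·(-10)) = (-25, 20, 130)
w3 = Kw2 = (665, -345, -330)
Ratio at component: -330 / 130 = -2.5385

λ ≈ -2.5385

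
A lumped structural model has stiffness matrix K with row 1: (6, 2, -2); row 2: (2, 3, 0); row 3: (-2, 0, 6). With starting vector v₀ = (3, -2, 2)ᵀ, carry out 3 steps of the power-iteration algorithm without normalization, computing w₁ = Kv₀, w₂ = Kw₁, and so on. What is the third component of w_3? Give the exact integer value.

0

w1 = Kv₀ = (6·3 + 2·(-2) + (-2)·2; 2·3 + 3·(-2) + 0·2; (-2)·3 + 0·(-2) + 6·2) = (10, 0, 6)
w2 = Kw1 = (6·10 + 2·0 + (-2)·6; 2·10 + 3·0 + 0·6; (-2)·10 + 0·0 + 6·6) = (48, 20, 16)
w3 = Kw2 = (296, 156, 0)
The requested component of w3 is 0.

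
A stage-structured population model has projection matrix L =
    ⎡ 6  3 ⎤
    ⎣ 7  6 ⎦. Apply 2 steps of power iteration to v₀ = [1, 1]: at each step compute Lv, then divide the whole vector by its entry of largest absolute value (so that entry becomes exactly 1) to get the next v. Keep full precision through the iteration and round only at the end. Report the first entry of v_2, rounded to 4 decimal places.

Lv0 = (9.00000, 13.00000); divide by 13.00000 → v1 = (0.69231, 1.00000)
Lv1 = (7.15385, 10.84615); divide by 10.84615 → v2 = (0.65957, 1.00000)
Requested entry of v2: 93/141 = 0.6596

0.6596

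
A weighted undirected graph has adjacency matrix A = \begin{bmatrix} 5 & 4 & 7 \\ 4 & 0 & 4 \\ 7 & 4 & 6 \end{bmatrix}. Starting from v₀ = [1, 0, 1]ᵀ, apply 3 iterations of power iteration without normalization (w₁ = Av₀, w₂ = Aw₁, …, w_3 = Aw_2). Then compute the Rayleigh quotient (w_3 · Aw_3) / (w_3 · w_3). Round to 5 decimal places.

14.69327

w1 = Av₀ = (12, 8, 13)
w2 = Aw1 = (183, 100, 194)
w3 = Aw2 = (2673, 1508, 2845)
Aw3 = (39312, 22072, 41813)
w3·Aw3 = 2673·39312 + 1508·22072 + 2845·41813 = 257323537; w3·w3 = 2673·2673 + 1508·1508 + 2845·2845 = 17513018
λ ≈ 257323537/17513018 = 14.69327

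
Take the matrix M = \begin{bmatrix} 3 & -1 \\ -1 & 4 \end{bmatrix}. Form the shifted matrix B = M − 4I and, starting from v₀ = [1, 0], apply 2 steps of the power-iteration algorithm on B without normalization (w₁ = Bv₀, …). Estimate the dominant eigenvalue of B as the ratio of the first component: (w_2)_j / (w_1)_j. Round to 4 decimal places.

-2.0000

B = M − 4I has rows (-1, -1); (-1, 0)
w1 = Bv₀ = ((-1)·1 + (-1)·0; (-1)·1 + 0·0) = (-1, -1)
w2 = Bw1 = ((-1)·(-1) + (-1)·(-1); (-1)·(-1) + 0·(-1)) = (2, 1)
Ratio: 2/-1 = -2.0000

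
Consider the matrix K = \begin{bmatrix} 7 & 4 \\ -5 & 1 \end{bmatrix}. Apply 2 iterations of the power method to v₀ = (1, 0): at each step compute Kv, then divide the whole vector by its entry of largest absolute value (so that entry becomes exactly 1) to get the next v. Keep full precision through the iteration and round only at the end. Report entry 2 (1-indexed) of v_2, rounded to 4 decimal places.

Kv0 = (7.00000, -5.00000); divide by 7.00000 → v1 = (1.00000, -0.71429)
Kv1 = (4.14286, -5.71429); divide by -5.71429 → v2 = (-0.72500, 1.00000)
Requested entry of v2: -40/-40 = 1.0000

1.0000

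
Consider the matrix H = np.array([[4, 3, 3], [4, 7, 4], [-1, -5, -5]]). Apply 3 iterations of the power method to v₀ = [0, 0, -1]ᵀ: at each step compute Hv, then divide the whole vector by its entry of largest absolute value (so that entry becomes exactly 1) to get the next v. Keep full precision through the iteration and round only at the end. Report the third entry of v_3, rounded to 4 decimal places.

Hv0 = (-3.00000, -4.00000, 5.00000); divide by 5.00000 → v1 = (-0.60000, -0.80000, 1.00000)
Hv1 = (-1.80000, -4.00000, -0.40000); divide by -4.00000 → v2 = (0.45000, 1.00000, 0.10000)
Hv2 = (5.10000, 9.20000, -5.95000); divide by 9.20000 → v3 = (0.55435, 1.00000, -0.64674)
Requested entry of v3: 119/-184 = -0.6467

-0.6467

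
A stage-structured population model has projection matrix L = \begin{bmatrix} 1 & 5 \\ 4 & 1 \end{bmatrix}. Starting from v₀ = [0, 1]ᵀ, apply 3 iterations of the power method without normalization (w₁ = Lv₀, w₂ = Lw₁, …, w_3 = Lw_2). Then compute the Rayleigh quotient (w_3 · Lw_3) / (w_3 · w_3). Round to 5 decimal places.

λ ≈ 4.72566

w1 = Lv₀ = (1·0 + 5·1; 4·0 + 1·1) = (5, 1)
w2 = Lw1 = (1·5 + 5·1; 4·5 + 1·1) = (10, 21)
w3 = Lw2 = (115, 61)
Lw3 = (420, 521)
w3·Lw3 = 115·420 + 61·521 = 80081; w3·w3 = 115·115 + 61·61 = 16946
λ ≈ 80081/16946 = 4.72566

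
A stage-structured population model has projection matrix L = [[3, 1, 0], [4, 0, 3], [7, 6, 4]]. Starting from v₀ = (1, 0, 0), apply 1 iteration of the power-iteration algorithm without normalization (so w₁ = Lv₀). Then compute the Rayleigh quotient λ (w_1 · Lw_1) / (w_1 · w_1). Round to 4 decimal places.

w1 = Lv₀ = (3, 4, 7)
Lw1 = (13, 33, 73)
w1·Lw1 = 3·13 + 4·33 + 7·73 = 682; w1·w1 = 3·3 + 4·4 + 7·7 = 74
λ ≈ 682/74 = 9.2162

9.2162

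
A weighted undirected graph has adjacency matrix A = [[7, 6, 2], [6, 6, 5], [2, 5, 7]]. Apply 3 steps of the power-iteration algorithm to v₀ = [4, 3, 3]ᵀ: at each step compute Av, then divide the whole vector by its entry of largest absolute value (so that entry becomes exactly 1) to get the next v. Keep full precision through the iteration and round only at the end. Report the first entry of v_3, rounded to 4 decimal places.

Av0 = (52.00000, 57.00000, 44.00000); divide by 57.00000 → v1 = (0.91228, 1.00000, 0.77193)
Av1 = (13.92982, 15.33333, 12.22807); divide by 15.33333 → v2 = (0.90847, 1.00000, 0.79748)
Av2 = (13.95423, 15.43822, 12.39931); divide by 15.43822 → v3 = (0.90388, 1.00000, 0.80316)
Requested entry of v3: 12196/13493 = 0.9039

0.9039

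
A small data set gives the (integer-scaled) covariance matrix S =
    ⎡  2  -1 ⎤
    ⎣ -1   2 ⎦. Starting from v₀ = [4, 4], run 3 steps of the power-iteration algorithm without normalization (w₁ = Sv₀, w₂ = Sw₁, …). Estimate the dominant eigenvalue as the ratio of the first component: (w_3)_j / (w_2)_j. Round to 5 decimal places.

λ ≈ 1.00000

w1 = Sv₀ = (4, 4)
w2 = Sw1 = (4, 4)
w3 = Sw2 = (4, 4)
Ratio at component: 4 / 4 = 1.00000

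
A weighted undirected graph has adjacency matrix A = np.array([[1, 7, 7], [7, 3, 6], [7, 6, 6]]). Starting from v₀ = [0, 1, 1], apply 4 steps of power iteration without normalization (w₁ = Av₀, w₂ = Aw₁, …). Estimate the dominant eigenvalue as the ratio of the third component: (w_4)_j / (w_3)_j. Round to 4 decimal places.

w1 = Av₀ = (14, 9, 12)
w2 = Aw1 = (161, 197, 224)
w3 = Aw2 = (3108, 3062, 3653)
w4 = Aw3 = (50113, 52860, 62046)
Ratio at component: 62046 / 3653 = 16.9849

λ ≈ 16.9849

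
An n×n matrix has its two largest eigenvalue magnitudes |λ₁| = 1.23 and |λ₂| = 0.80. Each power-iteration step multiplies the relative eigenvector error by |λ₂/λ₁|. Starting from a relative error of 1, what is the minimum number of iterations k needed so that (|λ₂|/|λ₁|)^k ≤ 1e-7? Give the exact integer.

|λ₂/λ₁| = 0.80/1.23 = 0.65041
Need k ≥ ln(1e-7) / ln(0.65041) = -16.1181 / -0.4302 ≈ 37.470
Smallest integer k satisfying the bound: 38

38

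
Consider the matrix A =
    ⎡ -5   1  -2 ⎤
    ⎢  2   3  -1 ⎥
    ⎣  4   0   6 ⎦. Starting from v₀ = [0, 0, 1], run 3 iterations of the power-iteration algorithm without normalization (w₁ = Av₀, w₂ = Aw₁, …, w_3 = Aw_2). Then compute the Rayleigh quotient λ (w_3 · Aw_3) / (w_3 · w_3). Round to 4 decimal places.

4.7202

w1 = Av₀ = (-2, -1, 6)
w2 = Aw1 = (-3, -13, 28)
w3 = Aw2 = (-54, -73, 156)
Aw3 = (-115, -483, 720)
w3·Aw3 = (-54)·(-115) + (-73)·(-483) + 156·720 = 153789; w3·w3 = (-54)·(-54) + (-73)·(-73) + 156·156 = 32581
λ ≈ 153789/32581 = 4.7202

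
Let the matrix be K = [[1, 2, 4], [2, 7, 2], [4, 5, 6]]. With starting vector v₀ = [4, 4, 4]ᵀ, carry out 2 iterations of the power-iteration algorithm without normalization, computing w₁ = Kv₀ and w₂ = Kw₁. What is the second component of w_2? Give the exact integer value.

484

w1 = Kv₀ = (1·4 + 2·4 + 4·4; 2·4 + 7·4 + 2·4; 4·4 + 5·4 + 6·4) = (28, 44, 60)
w2 = Kw1 = (1·28 + 2·44 + 4·60; 2·28 + 7·44 + 2·60; 4·28 + 5·44 + 6·60) = (356, 484, 692)
The requested component of w2 is 484.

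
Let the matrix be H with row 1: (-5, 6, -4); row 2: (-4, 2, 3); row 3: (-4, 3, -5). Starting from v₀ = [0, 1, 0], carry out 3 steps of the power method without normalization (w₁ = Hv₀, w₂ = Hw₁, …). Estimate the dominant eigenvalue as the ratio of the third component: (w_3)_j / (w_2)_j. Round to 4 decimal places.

w1 = Hv₀ = (6, 2, 3)
w2 = Hw1 = (-30, -11, -33)
w3 = Hw2 = (216, -1, 252)
Ratio at component: 252 / -33 = -7.6364

λ ≈ -7.6364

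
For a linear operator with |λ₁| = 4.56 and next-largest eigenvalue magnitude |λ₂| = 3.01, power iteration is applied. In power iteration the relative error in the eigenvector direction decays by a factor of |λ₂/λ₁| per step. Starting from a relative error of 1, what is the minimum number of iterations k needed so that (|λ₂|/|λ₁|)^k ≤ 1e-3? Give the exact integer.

17

|λ₂/λ₁| = 3.01/4.56 = 0.66009
Need k ≥ ln(1e-3) / ln(0.66009) = -6.9078 / -0.4154 ≈ 16.630
Smallest integer k satisfying the bound: 17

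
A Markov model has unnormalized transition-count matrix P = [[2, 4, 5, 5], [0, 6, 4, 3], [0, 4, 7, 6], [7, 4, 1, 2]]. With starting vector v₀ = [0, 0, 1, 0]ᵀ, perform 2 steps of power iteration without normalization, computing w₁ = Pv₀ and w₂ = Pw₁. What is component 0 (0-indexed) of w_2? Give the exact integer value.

w1 = Pv₀ = (2·0 + 4·0 + 5·1 + 5·0; 0·0 + 6·0 + 4·1 + 3·0; 0·0 + 4·0 + 7·1 + 6·0; 7·0 + 4·0 + 1·1 + 2·0) = (5, 4, 7, 1)
w2 = Pw1 = (2·5 + 4·4 + 5·7 + 5·1; 0·5 + 6·4 + 4·7 + 3·1; 0·5 + 4·4 + 7·7 + 6·1; 7·5 + 4·4 + 1·7 + 2·1) = (66, 55, 71, 60)
The requested component of w2 is 66.

66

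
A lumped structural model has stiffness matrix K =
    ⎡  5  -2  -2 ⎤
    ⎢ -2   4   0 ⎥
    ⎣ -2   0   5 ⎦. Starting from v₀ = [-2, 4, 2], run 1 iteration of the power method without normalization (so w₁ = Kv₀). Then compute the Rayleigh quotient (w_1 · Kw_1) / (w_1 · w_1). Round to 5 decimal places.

7.40000

w1 = Kv₀ = (5·(-2) + (-2)·4 + (-2)·2; (-2)·(-2) + 4·4 + 0·2; (-2)·(-2) + 0·4 + 5·2) = (-22, 20, 14)
Kw1 = (-178, 124, 114)
w1·Kw1 = (-22)·(-178) + 20·124 + 14·114 = 7992; w1·w1 = (-22)·(-22) + 20·20 + 14·14 = 1080
λ ≈ 7992/1080 = 7.40000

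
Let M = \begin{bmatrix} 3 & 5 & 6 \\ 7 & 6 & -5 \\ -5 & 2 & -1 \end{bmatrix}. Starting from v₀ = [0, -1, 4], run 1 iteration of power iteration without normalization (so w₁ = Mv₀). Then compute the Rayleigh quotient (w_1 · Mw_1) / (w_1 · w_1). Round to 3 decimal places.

-1.311

w1 = Mv₀ = (3·0 + 5·(-1) + 6·4; 7·0 + 6·(-1) + (-5)·4; (-5)·0 + 2·(-1) + (-1)·4) = (19, -26, -6)
Mw1 = (-109, 7, -141)
w1·Mw1 = 19·(-109) + (-26)·7 + (-6)·(-141) = -1407; w1·w1 = 19·19 + (-26)·(-26) + (-6)·(-6) = 1073
λ ≈ -1407/1073 = -1.311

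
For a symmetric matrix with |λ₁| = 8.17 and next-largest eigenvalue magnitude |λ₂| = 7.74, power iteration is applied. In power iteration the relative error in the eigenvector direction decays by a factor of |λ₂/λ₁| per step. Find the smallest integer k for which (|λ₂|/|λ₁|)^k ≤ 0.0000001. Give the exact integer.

|λ₂/λ₁| = 7.74/8.17 = 0.94737
Need k ≥ ln(0.0000001) / ln(0.94737) = -16.1181 / -0.0541 ≈ 298.112
Smallest integer k satisfying the bound: 299

299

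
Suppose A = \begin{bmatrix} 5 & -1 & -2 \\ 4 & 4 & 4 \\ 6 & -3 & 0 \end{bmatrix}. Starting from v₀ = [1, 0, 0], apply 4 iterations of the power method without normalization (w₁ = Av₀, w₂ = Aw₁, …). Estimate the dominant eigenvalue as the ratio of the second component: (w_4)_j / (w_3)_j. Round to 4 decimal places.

1.9655

w1 = Av₀ = (5·1 + (-1)·0 + (-2)·0; 4·1 + 4·0 + 4·0; 6·1 + (-3)·0 + 0·0) = (5, 4, 6)
w2 = Aw1 = (5·5 + (-1)·4 + (-2)·6; 4·5 + 4·4 + 4·6; 6·5 + (-3)·4 + 0·6) = (9, 60, 18)
w3 = Aw2 = (-51, 348, -126)
w4 = Aw3 = (-351, 684, -1350)
Ratio at component: 684 / 348 = 1.9655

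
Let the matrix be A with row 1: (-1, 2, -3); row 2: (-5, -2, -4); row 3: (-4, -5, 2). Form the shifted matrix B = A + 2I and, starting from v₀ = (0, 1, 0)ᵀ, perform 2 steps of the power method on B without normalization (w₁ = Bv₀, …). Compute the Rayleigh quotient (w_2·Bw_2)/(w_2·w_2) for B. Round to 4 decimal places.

7.4740

B = A + 2I has rows (1, 2, -3); (-5, 0, -4); (-4, -5, 4)
w1 = Bv₀ = (1·0 + 2·1 + (-3)·0; (-5)·0 + 0·1 + (-4)·0; (-4)·0 + (-5)·1 + 4·0) = (2, 0, -5)
w2 = Bw1 = (1·2 + 2·0 + (-3)·(-5); (-5)·2 + 0·0 + (-4)·(-5); (-4)·2 + (-5)·0 + 4·(-5)) = (17, 10, -28)
Bw2 = (121, 27, -230)
w2·Bw2 = 8767; w2·w2 = 1173; μ ≈ 8767/1173 = 7.4740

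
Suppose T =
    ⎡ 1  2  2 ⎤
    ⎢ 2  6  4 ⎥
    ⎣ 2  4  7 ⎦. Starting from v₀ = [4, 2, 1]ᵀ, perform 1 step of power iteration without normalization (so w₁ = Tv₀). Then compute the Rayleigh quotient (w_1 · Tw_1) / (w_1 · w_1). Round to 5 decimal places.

11.24896

w1 = Tv₀ = (1·4 + 2·2 + 2·1; 2·4 + 6·2 + 4·1; 2·4 + 4·2 + 7·1) = (10, 24, 23)
Tw1 = (104, 256, 277)
w1·Tw1 = 10·104 + 24·256 + 23·277 = 13555; w1·w1 = 10·10 + 24·24 + 23·23 = 1205
λ ≈ 13555/1205 = 11.24896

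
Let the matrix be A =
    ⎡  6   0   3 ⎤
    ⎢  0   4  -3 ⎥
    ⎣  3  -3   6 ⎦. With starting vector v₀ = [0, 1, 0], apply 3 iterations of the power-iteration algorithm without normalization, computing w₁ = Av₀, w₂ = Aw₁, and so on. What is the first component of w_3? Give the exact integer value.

-144

w1 = Av₀ = (6·0 + 0·1 + 3·0; 0·0 + 4·1 + (-3)·0; 3·0 + (-3)·1 + 6·0) = (0, 4, -3)
w2 = Aw1 = (6·0 + 0·4 + 3·(-3); 0·0 + 4·4 + (-3)·(-3); 3·0 + (-3)·4 + 6·(-3)) = (-9, 25, -30)
w3 = Aw2 = (-144, 190, -282)
The requested component of w3 is -144.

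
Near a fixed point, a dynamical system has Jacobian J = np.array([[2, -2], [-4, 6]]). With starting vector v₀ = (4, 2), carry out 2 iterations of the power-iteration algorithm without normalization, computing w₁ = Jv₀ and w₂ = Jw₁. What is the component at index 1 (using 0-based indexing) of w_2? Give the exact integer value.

w1 = Jv₀ = (2·4 + (-2)·2; (-4)·4 + 6·2) = (4, -4)
w2 = Jw1 = (2·4 + (-2)·(-4); (-4)·4 + 6·(-4)) = (16, -40)
The requested component of w2 is -40.

-40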